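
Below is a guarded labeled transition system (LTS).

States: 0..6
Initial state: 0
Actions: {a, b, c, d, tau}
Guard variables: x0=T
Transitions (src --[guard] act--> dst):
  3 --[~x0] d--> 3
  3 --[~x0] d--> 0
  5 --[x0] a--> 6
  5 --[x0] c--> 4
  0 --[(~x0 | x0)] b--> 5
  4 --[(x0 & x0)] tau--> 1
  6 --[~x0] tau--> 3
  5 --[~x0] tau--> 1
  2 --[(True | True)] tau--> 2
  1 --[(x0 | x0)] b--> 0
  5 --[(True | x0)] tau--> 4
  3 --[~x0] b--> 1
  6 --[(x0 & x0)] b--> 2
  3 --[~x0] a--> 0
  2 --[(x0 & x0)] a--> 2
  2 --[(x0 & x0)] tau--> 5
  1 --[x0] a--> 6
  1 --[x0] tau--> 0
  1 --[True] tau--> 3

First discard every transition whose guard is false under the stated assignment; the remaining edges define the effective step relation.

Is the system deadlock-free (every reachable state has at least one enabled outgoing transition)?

Answer: DEADLOCK at state 3

Trace:
Reach set: {0,1,2,3,4,5,6}
  0: b→5  [1 exit(s)]
  1: a→6  b→0  tau→0  tau→3  [4 exit(s)]
  2: a→2  tau→2  tau→5  [3 exit(s)]
  3: ∅  [STUCK]
  4: tau→1  [1 exit(s)]
  5: a→6  c→4  tau→4  [3 exit(s)]
  6: b→2  [1 exit(s)]
Path to 3: b·c·tau·tau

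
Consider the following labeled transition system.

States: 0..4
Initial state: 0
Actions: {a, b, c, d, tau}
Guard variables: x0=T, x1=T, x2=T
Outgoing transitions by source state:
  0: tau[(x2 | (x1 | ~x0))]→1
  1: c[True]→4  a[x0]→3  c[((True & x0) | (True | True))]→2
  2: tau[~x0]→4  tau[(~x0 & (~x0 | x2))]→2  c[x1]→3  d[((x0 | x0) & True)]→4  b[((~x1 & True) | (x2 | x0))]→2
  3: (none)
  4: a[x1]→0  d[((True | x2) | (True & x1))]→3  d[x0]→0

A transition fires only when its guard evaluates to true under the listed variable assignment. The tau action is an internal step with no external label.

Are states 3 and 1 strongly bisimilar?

Answer: NOT BISIMILAR

Trace:
Refine partition for ~:
  π0 = {{0,1,2,3,4}}
  π1 = {{0},{1},{2},{3},{4}}
Fixed point at round 2; 5 class(es).
class of 3: {3}; class of 1: {1}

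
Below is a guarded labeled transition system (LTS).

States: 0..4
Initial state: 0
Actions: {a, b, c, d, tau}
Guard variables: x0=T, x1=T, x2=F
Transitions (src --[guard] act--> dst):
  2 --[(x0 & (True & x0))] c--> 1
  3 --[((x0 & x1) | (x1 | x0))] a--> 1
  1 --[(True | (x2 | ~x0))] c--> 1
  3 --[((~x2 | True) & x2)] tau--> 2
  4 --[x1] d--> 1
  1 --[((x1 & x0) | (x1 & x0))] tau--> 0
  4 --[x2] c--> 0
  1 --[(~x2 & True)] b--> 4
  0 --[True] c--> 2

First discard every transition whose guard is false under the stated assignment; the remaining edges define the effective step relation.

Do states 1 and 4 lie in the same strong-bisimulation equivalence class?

Refine partition for ~:
  P[0] = {{0,1,2,3,4}}
  P[1] = {{0,2},{1},{3},{4}}
  P[2] = {{0},{1},{2},{3},{4}}
Fixed point at round 3; 5 class(es).
1∈{1}, 4∈{4}

Answer: NOT BISIMILAR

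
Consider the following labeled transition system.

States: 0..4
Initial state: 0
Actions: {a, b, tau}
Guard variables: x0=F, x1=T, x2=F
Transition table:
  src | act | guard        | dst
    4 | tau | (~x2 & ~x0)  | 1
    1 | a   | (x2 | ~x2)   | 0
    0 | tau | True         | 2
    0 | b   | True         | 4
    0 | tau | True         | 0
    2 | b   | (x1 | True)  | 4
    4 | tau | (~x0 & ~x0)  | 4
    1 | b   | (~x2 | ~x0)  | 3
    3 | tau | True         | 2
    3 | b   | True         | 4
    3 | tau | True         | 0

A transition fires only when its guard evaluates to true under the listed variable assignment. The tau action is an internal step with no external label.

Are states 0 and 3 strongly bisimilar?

Refine partition for ~:
  round 0: {{0,1,2,3,4}}
  round 1: {{0,3},{1},{2},{4}}
4 equivalence class(es) (converged in 2)
[0]={0,3}  [3]={0,3}

Answer: BISIMILAR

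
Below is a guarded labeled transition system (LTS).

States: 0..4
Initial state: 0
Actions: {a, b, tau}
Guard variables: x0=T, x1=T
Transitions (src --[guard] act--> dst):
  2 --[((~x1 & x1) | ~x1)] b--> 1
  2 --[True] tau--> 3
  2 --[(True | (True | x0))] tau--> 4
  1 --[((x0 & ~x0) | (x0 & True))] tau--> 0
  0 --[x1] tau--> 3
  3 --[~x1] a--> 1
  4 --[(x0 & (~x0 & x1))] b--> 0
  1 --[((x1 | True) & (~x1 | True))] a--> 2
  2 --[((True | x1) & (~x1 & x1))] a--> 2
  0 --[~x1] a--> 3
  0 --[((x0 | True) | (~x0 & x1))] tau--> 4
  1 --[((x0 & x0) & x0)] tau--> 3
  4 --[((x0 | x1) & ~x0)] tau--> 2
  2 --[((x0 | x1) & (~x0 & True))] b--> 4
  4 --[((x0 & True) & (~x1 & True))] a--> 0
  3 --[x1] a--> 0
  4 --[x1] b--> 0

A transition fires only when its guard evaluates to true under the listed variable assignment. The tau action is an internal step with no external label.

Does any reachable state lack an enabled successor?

Answer: DEADLOCK-FREE

Working:
R = {0,3,4}
  0: tau→3  tau→4  [2 out]
  3: a→0  [1 out]
  4: b→0  [1 out]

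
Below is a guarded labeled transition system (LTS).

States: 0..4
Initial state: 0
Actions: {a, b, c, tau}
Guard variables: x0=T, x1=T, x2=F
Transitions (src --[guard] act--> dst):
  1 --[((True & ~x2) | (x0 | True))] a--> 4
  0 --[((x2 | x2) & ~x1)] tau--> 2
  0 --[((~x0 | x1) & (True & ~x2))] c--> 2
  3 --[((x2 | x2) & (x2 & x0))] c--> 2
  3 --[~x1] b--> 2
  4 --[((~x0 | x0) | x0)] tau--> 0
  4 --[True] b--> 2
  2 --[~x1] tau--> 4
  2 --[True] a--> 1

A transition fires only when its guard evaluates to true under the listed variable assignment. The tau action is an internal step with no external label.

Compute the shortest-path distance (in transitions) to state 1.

Answer: 2

Analysis:
BFS to 1:
  L0 = {0}
  L1 = {2}
  L2 = {1}
first hit 1 at d=2 via c·a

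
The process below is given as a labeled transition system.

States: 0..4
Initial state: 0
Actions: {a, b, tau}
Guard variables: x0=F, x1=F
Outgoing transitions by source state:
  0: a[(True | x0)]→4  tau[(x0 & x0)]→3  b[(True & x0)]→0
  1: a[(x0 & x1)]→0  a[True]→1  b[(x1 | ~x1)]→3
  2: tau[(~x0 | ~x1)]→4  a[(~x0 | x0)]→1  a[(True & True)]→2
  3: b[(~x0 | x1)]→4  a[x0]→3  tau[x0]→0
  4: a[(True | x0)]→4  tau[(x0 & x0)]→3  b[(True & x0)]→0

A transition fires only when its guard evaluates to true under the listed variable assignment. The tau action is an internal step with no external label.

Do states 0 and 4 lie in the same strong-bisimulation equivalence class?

Compute ~ classes (split until stable):
  π0 = {{0,1,2,3,4}}
  π1 = {{0,4},{1},{2},{3}}
Fixed point at round 2; 4 class(es).
[0]={0,4}  [4]={0,4}

Answer: BISIMILAR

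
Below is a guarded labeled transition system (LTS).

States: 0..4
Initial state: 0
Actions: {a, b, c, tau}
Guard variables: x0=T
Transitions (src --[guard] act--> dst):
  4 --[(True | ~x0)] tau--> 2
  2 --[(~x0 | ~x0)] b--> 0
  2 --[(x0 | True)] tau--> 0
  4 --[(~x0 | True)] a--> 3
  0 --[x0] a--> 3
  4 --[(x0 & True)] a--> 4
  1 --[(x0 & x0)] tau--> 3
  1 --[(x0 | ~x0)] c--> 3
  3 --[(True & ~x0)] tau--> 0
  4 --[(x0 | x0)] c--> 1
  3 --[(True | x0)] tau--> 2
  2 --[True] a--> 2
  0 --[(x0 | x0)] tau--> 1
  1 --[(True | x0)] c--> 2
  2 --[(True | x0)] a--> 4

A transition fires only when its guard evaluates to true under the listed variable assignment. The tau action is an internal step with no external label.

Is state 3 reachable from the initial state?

13 transition(s) survive guard evaluation.
depth 0: {0}
depth 1: {1,3}  now seen {0,1,3}
depth 2: {2}  now seen {0,1,2,3}
depth 3: {4}  now seen {0,1,2,3,4}
Reachable = {0,1,2,3,4}
trace reaching 3: a

Answer: REACHABLE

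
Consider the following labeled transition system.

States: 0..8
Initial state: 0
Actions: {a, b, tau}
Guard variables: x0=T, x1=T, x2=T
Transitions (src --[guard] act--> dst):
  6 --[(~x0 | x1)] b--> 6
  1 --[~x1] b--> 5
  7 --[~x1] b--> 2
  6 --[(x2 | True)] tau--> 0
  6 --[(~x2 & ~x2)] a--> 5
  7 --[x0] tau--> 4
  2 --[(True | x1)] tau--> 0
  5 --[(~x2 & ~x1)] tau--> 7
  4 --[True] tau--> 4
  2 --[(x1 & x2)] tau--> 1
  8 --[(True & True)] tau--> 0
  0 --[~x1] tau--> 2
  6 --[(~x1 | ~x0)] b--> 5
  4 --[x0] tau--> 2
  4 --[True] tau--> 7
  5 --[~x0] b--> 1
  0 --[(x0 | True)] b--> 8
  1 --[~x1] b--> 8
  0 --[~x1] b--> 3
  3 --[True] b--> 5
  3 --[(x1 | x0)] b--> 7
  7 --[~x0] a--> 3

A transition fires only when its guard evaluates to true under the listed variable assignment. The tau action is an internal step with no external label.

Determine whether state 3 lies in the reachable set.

12 transition(s) survive guard evaluation.
depth 0: {0}
depth 1: {8}  total {0,8}
Reach set: {0,8}

Answer: UNREACHABLE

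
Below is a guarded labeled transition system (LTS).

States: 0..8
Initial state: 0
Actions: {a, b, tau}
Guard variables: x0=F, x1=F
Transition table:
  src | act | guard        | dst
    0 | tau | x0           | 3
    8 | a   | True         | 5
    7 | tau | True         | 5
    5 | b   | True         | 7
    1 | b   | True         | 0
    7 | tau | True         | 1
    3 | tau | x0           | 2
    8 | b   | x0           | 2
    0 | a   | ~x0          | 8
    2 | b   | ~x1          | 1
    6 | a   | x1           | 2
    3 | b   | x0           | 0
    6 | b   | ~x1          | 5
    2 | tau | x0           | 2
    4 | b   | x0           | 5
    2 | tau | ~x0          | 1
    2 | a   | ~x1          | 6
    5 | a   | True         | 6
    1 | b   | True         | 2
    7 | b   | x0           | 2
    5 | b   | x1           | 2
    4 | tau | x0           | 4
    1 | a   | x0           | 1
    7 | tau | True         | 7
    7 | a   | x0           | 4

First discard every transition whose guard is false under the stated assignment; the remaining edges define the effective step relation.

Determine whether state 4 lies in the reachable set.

Answer: UNREACHABLE

Trace:
Guard filter leaves 13 enabled edge(s).
Layer 0: {0}
Layer 1: {8}  now seen {0,8}
Layer 2: {5}  now seen {0,5,8}
Layer 3: {6,7}  now seen {0,5,6,7,8}
Layer 4: {1}  now seen {0,1,5,6,7,8}
Layer 5: {2}  now seen {0,1,2,5,6,7,8}
Reach set: {0,1,2,5,6,7,8}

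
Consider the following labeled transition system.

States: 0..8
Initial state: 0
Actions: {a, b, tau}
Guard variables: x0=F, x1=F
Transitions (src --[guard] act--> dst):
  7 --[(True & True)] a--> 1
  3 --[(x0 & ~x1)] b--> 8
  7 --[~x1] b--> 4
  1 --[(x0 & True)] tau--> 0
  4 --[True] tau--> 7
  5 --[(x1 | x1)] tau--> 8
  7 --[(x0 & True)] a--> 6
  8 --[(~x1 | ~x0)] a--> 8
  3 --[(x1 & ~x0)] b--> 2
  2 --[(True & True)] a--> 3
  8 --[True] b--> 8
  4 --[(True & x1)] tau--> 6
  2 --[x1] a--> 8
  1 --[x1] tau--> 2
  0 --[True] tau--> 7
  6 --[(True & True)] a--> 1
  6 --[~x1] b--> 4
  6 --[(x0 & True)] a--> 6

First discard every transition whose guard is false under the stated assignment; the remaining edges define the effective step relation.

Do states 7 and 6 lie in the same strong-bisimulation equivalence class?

Answer: BISIMILAR

Analysis:
Bisimulation quotient by refinement:
  round 0: {{0,1,2,3,4,5,6,7,8}}
  round 1: {{0,4},{1,3,5},{2},{6,7,8}}
  round 2: {{0,4},{1,3,5},{2},{6,7},{8}}
Fixed point at round 3; 5 class(es).
[7]={6,7}  [6]={6,7}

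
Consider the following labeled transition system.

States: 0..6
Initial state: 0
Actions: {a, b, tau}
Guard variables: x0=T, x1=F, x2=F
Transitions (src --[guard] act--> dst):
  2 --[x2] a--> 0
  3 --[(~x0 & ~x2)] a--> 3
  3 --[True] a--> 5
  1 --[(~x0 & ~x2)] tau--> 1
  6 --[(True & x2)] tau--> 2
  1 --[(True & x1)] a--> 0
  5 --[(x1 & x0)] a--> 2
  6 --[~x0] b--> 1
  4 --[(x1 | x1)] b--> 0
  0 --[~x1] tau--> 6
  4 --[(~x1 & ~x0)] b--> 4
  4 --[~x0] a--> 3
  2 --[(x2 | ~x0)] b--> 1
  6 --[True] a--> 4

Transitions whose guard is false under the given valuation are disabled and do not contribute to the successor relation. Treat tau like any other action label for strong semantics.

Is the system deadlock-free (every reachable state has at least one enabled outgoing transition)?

R = {0,4,6}
  0: tau→6  [1 out]
  4: ∅  [STUCK]
  6: a→4  [1 out]
trace reaching 4: tau·a

Answer: DEADLOCK at state 4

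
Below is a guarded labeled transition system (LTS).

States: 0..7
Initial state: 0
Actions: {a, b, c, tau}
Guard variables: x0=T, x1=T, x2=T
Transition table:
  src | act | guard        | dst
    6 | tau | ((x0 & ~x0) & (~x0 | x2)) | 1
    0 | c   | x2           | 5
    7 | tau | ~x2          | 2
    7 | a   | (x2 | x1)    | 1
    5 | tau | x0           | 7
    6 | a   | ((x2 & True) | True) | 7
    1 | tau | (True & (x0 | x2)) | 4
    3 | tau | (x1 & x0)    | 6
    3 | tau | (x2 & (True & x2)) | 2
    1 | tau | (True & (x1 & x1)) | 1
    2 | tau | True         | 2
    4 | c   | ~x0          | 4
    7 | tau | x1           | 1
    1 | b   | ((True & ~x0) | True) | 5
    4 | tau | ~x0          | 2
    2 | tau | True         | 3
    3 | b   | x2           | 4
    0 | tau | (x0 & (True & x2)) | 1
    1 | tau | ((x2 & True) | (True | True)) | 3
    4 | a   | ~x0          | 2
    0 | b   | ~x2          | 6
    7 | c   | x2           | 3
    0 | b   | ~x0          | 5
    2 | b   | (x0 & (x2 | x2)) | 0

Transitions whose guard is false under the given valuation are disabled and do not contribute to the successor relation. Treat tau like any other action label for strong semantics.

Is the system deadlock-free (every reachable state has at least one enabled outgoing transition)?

Reach set: {0,1,2,3,4,5,6,7}
  0: c→5  tau→1  [2 out]
  1: b→5  tau→1  tau→3  tau→4  [4 out]
  2: b→0  tau→2  tau→3  [3 out]
  3: b→4  tau→2  tau→6  [3 out]
  4: ∅  [deadlock]
  5: tau→7  [1 out]
  6: a→7  [1 out]
  7: a→1  c→3  tau→1  [3 out]
trace reaching 4: tau·tau

Answer: DEADLOCK at state 4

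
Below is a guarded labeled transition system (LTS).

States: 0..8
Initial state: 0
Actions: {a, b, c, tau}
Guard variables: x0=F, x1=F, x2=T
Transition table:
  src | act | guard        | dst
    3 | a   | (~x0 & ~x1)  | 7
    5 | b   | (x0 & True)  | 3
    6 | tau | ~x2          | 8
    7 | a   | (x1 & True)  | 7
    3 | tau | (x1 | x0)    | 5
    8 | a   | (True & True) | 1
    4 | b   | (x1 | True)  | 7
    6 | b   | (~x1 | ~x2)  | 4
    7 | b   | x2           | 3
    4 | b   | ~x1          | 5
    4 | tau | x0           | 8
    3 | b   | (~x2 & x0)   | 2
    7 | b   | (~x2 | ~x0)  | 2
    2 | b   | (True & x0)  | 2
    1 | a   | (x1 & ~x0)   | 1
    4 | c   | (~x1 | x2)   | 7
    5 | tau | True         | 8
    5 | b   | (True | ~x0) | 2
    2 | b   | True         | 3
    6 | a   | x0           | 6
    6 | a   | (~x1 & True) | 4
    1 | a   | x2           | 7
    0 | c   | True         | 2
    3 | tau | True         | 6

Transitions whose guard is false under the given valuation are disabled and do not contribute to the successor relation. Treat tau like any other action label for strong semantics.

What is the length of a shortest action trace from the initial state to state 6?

BFS to 6:
  depth 0: {0}
  depth 1: {2}
  depth 2: {3}
  depth 3: {6,7}
first hit 6 at d=3 via c·b·tau

Answer: 3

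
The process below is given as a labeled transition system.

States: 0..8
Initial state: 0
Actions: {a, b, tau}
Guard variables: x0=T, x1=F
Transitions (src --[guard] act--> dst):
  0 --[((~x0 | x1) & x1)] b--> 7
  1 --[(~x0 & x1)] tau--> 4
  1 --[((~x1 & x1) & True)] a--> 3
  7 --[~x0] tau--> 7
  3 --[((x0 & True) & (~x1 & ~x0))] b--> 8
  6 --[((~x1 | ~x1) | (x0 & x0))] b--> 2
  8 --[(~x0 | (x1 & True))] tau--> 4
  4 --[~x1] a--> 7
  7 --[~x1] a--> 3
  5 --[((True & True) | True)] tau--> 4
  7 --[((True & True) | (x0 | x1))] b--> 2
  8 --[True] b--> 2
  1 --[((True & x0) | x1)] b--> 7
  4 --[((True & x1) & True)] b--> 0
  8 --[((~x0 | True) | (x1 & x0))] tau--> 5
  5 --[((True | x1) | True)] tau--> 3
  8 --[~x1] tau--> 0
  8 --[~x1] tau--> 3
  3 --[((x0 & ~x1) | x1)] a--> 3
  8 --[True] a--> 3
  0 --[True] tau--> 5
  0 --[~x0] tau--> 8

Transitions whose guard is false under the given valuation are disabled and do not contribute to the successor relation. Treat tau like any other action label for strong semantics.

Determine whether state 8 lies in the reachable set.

Answer: UNREACHABLE

Trace:
14 transition(s) survive guard evaluation.
depth 0: {0}
depth 1: {5}  cumulative {0,5}
depth 2: {3,4}  cumulative {0,3,4,5}
depth 3: {7}  cumulative {0,3,4,5,7}
depth 4: {2}  cumulative {0,2,3,4,5,7}
R = {0,2,3,4,5,7}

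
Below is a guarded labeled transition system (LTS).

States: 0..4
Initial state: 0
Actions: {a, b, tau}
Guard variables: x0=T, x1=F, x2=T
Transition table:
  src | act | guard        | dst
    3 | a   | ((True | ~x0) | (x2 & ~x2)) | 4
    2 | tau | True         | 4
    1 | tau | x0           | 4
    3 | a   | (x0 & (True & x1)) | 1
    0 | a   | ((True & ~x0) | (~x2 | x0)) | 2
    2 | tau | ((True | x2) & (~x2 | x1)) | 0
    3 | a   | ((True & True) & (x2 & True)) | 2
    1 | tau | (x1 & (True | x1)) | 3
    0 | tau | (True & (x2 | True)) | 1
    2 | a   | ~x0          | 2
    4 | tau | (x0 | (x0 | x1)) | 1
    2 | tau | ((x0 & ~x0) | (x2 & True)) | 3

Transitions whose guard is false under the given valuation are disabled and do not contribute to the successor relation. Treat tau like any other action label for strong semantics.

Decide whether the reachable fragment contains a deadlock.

R = {0,1,2,3,4}
  0: a→2  tau→1  [deg 2]
  1: tau→4  [deg 1]
  2: tau→3  tau→4  [deg 2]
  3: a→2  a→4  [deg 2]
  4: tau→1  [deg 1]

Answer: DEADLOCK-FREE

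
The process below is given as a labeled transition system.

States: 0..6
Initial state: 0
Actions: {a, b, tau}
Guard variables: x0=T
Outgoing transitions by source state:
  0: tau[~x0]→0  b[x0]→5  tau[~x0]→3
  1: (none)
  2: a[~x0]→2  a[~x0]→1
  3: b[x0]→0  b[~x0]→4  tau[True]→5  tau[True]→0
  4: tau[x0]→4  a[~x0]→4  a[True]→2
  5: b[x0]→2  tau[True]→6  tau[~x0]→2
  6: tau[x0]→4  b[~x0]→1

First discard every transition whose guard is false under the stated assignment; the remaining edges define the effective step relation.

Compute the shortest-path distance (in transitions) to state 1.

Answer: UNREACHABLE

Trace:
Breadth-first toward 1:
  depth 0: {0}
  depth 1: {5}
  depth 2: {2,6}
  depth 3: {4}
1 never appears.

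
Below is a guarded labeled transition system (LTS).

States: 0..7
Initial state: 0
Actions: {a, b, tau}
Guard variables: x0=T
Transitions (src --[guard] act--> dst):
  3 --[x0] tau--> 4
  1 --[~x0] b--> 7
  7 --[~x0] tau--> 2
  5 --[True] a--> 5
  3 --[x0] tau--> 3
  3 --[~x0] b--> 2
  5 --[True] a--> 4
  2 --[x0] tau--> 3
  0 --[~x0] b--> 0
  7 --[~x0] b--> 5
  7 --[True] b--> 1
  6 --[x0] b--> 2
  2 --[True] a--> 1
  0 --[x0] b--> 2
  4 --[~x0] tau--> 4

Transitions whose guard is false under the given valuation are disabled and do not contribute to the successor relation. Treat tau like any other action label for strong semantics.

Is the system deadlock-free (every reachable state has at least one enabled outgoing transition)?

Answer: DEADLOCK at state 1

Working:
R = {0,1,2,3,4}
  0: b→2  [deg 1]
  1: ∅  [deadlock]
  2: a→1  tau→3  [deg 2]
  3: tau→3  tau→4  [deg 2]
  4: ∅  [deadlock]
Path to 1: b·a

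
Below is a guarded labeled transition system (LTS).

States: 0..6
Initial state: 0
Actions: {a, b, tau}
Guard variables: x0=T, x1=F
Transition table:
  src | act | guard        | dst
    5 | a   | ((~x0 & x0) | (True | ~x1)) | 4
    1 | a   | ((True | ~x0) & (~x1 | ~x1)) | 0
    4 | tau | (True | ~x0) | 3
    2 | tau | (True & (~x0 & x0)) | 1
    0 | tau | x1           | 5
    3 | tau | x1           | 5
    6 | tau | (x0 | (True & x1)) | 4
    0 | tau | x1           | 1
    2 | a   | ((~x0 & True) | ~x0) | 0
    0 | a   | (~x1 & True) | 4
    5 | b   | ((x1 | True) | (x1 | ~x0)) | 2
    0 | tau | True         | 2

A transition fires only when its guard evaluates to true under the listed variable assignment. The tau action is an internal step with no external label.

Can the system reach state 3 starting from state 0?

7 transition(s) survive guard evaluation.
depth 0: {0}
depth 1: {2,4}  now seen {0,2,4}
depth 2: {3}  now seen {0,2,3,4}
R = {0,2,3,4}
trace reaching 3: a·tau

Answer: REACHABLE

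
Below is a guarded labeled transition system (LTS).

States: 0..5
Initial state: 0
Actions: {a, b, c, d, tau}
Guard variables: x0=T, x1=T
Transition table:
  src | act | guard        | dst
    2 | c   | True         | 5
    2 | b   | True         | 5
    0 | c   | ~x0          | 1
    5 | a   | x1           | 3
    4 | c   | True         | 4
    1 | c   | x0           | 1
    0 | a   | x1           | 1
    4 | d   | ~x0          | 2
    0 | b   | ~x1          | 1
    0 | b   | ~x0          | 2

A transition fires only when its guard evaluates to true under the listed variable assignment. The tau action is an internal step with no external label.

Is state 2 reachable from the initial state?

Answer: UNREACHABLE

Working:
6 transition(s) survive guard evaluation.
depth 0: {0}
depth 1: {1}  total {0,1}
Reachable = {0,1}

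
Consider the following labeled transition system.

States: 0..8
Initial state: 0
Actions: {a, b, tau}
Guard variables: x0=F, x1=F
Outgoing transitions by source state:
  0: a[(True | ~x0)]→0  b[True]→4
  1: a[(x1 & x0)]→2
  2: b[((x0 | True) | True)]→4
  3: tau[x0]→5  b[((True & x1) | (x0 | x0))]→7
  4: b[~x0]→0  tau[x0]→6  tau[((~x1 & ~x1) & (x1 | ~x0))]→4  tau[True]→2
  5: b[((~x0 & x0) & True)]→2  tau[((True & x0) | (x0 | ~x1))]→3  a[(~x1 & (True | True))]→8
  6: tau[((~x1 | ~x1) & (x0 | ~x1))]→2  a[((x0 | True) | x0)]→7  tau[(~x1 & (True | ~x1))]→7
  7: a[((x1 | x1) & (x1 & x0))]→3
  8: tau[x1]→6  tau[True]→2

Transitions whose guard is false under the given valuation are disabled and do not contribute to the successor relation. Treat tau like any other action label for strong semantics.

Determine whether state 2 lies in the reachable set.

Answer: REACHABLE

Analysis:
Guard filter leaves 12 enabled edge(s).
depth 0: {0}
depth 1: {4}  cumulative {0,4}
depth 2: {2}  cumulative {0,2,4}
Reachable = {0,2,4}
Path to 2: b·tau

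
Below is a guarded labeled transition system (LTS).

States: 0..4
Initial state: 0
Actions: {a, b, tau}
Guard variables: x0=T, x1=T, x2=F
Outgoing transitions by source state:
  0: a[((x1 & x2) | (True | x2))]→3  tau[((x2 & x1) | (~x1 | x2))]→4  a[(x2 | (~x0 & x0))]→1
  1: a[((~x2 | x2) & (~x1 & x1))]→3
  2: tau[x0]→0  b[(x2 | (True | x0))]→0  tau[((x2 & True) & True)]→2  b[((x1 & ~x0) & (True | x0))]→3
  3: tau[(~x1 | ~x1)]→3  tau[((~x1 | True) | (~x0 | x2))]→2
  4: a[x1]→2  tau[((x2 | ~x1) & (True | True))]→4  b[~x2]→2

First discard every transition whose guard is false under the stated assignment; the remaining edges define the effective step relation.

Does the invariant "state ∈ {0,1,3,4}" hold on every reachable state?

Answer: INVARIANT VIOLATED at state 2

Analysis:
Allowed set {0,1,3,4}
Reachable = {0,2,3}
  0: safe
  2: outside
  3: safe
reach 2 via a·tau — violates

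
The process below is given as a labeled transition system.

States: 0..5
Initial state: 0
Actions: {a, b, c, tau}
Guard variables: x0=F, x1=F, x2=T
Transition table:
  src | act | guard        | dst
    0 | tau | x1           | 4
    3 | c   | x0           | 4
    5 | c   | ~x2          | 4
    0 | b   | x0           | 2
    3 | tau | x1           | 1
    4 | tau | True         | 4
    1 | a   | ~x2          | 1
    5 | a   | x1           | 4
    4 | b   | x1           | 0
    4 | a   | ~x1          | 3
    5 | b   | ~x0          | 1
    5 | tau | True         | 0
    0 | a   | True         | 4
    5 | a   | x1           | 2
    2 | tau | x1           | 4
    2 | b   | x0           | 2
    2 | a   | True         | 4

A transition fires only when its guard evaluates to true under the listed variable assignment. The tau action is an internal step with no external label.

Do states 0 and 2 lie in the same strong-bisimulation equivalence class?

Bisimulation quotient by refinement:
  round 0: {{0,1,2,3,4,5}}
  round 1: {{0,2},{1,3},{4},{5}}
4 equivalence class(es) (converged in 2)
[0]={0,2}  [2]={0,2}

Answer: BISIMILAR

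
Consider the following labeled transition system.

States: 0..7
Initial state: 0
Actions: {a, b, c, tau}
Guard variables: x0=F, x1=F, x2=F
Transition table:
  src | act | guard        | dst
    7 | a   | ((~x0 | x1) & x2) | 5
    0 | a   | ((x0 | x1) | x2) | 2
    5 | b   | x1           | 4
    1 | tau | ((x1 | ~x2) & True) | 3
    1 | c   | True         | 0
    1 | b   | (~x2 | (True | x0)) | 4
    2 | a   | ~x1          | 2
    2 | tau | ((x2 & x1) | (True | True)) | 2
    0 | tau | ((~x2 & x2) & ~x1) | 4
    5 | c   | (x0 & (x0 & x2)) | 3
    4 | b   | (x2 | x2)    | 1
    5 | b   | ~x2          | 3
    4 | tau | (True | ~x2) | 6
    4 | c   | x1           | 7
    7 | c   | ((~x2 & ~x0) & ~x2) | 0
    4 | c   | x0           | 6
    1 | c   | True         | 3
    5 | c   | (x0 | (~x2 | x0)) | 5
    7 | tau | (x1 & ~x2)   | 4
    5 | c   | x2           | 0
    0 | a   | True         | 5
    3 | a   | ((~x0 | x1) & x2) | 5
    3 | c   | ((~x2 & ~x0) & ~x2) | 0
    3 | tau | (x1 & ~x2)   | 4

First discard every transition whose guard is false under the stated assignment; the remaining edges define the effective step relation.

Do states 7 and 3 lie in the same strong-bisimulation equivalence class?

Compute ~ classes (split until stable):
  π0 = {{0,1,2,3,4,5,6,7}}
  π1 = {{0},{1},{2},{3,7},{4},{5},{6}}
stable after 2 split(s): 7 block(s)
[7]={3,7}  [3]={3,7}

Answer: BISIMILAR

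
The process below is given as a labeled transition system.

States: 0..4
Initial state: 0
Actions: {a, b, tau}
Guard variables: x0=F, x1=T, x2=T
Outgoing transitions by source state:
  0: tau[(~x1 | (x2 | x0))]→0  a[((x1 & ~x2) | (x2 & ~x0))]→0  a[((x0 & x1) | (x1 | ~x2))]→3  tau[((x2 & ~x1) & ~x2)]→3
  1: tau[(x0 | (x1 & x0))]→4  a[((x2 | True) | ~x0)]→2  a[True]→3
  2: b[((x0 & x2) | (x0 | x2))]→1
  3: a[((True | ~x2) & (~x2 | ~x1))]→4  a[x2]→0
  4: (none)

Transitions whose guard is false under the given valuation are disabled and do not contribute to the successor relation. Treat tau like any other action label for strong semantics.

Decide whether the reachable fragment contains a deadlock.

Answer: DEADLOCK-FREE

Trace:
R = {0,3}
  0: a→0  a→3  tau→0  [3 out]
  3: a→0  [1 out]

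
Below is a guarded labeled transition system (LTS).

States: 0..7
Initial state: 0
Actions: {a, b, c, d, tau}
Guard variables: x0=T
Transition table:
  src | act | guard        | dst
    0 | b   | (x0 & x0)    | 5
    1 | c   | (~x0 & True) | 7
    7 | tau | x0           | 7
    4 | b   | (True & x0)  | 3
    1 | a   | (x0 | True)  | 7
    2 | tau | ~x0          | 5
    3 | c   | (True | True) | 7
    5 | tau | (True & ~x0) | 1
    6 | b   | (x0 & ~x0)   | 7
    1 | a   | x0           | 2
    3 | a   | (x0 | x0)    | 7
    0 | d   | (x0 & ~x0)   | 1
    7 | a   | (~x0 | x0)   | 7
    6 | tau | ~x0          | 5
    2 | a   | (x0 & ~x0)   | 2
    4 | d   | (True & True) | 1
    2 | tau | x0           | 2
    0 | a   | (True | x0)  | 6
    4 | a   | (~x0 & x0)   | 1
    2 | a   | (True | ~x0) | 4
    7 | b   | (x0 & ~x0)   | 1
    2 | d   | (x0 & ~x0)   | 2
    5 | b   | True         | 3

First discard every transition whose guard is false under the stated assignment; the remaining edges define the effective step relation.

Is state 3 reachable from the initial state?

Answer: REACHABLE

Working:
Guard filter leaves 13 enabled edge(s).
depth 0: {0}
depth 1: {5,6}  cumulative {0,5,6}
depth 2: {3}  cumulative {0,3,5,6}
depth 3: {7}  cumulative {0,3,5,6,7}
Reach set: {0,3,5,6,7}
witness 3: b·b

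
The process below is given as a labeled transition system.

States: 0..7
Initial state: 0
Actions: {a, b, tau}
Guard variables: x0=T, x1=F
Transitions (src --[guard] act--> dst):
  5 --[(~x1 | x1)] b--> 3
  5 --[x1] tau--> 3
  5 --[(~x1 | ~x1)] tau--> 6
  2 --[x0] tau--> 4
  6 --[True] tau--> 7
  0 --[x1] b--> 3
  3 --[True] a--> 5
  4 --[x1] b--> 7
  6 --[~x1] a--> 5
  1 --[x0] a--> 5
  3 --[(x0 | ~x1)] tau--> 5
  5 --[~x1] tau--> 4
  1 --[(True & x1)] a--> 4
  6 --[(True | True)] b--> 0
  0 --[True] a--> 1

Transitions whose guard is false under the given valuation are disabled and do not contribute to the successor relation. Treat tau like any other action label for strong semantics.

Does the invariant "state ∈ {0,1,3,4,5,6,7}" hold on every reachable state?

Answer: INVARIANT HOLDS

Trace:
Inv-set: {0,1,3,4,5,6,7}
Reachable = {0,1,3,4,5,6,7}
  0: ok
  1: ok
  3: ok
  4: ok
  5: ok
  6: ok
  7: ok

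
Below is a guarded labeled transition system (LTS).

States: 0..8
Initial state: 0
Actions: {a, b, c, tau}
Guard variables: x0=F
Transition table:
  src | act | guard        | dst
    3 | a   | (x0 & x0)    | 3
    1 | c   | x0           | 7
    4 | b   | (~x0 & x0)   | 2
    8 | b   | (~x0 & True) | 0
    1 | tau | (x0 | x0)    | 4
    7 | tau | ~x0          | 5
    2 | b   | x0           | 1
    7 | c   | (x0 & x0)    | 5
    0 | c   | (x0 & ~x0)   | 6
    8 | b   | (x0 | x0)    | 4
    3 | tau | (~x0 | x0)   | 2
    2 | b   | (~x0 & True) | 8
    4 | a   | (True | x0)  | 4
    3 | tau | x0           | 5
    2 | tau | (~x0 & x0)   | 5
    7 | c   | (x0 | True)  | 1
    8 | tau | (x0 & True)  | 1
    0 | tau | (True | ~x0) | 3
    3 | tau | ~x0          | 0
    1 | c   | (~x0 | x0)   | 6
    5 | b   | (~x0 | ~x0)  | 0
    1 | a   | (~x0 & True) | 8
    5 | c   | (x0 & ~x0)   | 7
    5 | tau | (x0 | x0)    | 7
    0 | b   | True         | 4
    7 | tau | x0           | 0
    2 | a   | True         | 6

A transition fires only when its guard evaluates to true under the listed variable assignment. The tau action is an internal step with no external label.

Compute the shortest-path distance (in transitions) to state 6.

Answer: 3

Trace:
Layered search for 6:
  L0 = {0}
  L1 = {3,4}
  L2 = {2}
  L3 = {6,8}
depth(6)=3, e.g. tau·tau·a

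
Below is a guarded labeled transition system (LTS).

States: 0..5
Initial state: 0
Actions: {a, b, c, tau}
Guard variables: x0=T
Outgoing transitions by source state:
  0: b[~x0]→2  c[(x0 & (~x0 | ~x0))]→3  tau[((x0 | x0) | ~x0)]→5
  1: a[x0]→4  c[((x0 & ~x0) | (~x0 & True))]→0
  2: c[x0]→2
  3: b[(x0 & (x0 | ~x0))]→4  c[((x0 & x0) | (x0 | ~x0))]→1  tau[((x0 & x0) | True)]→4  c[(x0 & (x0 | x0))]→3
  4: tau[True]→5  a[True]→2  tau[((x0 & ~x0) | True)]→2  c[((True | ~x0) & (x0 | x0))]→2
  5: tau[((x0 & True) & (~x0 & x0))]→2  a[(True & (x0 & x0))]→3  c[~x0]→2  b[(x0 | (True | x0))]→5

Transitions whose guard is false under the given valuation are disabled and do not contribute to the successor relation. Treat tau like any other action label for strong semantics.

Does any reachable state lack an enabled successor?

Answer: DEADLOCK-FREE

Working:
Reachable = {0,1,2,3,4,5}
  0: tau→5  [1 out]
  1: a→4  [1 out]
  2: c→2  [1 out]
  3: b→4  c→1  c→3  tau→4  [4 out]
  4: a→2  c→2  tau→2  tau→5  [4 out]
  5: a→3  b→5  [2 out]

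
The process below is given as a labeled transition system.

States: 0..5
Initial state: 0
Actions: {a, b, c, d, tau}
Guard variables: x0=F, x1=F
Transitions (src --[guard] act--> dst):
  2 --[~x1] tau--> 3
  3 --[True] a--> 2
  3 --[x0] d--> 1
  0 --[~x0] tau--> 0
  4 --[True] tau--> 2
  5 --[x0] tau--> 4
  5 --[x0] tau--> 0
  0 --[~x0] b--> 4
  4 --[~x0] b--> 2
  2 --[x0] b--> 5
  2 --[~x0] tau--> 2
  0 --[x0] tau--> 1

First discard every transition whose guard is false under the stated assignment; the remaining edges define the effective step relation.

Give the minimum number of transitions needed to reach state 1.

Answer: UNREACHABLE

Working:
Breadth-first toward 1:
  L0 = {0}
  L1 = {4}
  L2 = {2}
  L3 = {3}
1 never appears.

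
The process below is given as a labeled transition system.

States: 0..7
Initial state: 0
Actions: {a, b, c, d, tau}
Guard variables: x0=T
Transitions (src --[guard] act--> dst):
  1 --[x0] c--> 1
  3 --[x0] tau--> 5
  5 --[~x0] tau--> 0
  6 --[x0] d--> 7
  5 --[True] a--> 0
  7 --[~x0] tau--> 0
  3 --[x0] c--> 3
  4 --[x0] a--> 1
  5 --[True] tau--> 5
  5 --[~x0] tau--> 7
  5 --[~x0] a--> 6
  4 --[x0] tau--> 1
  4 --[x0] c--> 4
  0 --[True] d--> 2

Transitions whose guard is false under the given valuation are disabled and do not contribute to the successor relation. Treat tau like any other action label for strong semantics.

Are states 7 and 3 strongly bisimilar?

Answer: NOT BISIMILAR

Analysis:
Refine partition for ~:
  P[0] = {{0,1,2,3,4,5,6,7}}
  P[1] = {{0,6},{1},{2,7},{3},{4},{5}}
6 equivalence class(es) (converged in 2)
7∈{2,7}, 3∈{3}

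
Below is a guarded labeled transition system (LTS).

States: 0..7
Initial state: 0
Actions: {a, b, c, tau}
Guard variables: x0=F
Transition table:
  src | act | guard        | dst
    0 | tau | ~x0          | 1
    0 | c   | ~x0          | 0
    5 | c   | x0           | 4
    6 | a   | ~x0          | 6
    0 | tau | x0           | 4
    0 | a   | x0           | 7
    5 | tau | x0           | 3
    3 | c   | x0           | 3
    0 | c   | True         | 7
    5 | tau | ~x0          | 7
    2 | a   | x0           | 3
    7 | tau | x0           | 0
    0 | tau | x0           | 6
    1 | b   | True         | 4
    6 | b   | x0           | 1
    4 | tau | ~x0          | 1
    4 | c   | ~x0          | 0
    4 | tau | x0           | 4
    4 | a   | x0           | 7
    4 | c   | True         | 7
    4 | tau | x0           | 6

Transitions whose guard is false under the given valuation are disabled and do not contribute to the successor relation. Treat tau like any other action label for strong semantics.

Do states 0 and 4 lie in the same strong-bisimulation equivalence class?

Compute ~ classes (split until stable):
  round 0: {{0,1,2,3,4,5,6,7}}
  round 1: {{0,4},{1},{2,3,7},{5},{6}}
stable after 2 split(s): 5 block(s)
[0]={0,4}  [4]={0,4}

Answer: BISIMILAR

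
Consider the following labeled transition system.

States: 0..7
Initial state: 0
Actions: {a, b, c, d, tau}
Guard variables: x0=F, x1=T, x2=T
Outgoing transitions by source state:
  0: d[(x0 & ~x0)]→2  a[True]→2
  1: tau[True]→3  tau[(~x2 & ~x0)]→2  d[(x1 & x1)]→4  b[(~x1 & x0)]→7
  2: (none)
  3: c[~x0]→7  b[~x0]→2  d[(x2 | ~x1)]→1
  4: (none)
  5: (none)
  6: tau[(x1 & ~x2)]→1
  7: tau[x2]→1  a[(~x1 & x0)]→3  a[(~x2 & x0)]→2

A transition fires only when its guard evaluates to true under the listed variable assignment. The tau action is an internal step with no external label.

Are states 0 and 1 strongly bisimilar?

Bisimulation quotient by refinement:
  π0 = {{0,1,2,3,4,5,6,7}}
  π1 = {{0},{1},{2,4,5,6},{3},{7}}
5 equivalence class(es) (converged in 2)
class of 0: {0}; class of 1: {1}

Answer: NOT BISIMILAR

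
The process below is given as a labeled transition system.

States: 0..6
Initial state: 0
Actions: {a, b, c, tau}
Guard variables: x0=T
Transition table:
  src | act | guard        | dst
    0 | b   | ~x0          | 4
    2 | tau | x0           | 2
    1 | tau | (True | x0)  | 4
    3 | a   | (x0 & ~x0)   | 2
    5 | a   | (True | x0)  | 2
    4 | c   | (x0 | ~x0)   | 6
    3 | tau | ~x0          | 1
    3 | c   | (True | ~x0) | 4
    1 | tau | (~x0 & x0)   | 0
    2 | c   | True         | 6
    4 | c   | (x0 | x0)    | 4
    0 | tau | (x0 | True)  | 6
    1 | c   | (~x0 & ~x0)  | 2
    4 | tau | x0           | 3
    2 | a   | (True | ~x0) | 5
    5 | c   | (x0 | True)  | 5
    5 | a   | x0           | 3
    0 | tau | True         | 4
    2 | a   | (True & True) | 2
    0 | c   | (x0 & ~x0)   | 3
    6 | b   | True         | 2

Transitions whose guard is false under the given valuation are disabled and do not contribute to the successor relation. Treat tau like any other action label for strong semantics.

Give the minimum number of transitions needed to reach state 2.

Layered search for 2:
  L0 = {0}
  L1 = {4,6}
  L2 = {2,3}
2 enters at depth 2; path tau·b

Answer: 2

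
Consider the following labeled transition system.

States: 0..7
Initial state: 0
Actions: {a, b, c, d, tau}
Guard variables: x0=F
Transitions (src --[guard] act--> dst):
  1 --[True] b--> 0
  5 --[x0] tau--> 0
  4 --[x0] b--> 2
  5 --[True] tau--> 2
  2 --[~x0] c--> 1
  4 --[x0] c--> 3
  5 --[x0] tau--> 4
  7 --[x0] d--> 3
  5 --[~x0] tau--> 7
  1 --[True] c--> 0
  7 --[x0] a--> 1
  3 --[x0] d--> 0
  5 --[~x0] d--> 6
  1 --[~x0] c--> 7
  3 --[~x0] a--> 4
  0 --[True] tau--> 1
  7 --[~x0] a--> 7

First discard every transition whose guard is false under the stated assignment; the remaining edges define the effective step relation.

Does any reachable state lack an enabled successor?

Answer: DEADLOCK-FREE

Analysis:
Reachable = {0,1,7}
  0: tau→1  [1 exit(s)]
  1: b→0  c→0  c→7  [3 exit(s)]
  7: a→7  [1 exit(s)]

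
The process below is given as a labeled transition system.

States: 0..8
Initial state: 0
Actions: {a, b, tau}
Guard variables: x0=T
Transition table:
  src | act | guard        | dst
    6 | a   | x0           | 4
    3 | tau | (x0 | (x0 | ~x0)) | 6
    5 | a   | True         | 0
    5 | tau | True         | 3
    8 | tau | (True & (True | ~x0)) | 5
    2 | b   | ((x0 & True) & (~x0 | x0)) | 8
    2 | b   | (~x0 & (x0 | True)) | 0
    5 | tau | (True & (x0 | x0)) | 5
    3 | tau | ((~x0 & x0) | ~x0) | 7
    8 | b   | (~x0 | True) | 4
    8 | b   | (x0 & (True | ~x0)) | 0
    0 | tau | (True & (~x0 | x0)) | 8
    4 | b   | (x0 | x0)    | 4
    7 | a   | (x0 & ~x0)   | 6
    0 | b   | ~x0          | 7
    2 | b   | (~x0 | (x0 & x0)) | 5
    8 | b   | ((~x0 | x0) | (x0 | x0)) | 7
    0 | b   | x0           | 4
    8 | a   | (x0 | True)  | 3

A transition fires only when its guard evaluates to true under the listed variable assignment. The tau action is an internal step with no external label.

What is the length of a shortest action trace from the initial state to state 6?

Answer: 3

Analysis:
Breadth-first toward 6:
  Layer 0: {0}
  Layer 1: {4,8}
  Layer 2: {3,5,7}
  Layer 3: {6}
6 enters at depth 3; path tau·a·tau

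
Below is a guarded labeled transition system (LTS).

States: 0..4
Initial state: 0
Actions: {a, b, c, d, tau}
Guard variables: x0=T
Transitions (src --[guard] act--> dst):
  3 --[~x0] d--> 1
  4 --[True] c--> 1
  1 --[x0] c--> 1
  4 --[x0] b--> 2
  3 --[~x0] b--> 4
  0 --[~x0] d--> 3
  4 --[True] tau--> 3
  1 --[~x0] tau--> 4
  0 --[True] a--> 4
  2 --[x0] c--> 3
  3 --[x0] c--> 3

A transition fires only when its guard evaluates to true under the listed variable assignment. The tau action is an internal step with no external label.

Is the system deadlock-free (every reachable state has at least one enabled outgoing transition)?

Reachable = {0,1,2,3,4}
  0: a→4  [deg 1]
  1: c→1  [deg 1]
  2: c→3  [deg 1]
  3: c→3  [deg 1]
  4: b→2  c→1  tau→3  [deg 3]

Answer: DEADLOCK-FREE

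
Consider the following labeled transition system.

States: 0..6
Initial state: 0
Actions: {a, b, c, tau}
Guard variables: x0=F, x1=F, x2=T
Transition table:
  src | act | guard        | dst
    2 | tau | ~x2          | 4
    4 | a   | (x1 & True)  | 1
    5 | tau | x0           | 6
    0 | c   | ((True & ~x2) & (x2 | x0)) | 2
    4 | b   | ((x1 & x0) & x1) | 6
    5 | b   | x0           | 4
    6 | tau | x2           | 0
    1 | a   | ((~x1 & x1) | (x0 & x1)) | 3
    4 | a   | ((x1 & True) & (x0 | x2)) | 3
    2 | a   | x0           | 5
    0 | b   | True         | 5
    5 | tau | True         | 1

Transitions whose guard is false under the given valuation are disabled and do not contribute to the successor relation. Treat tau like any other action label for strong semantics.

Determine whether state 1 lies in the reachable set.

After dropping false guards: 3 live edges.
L0 = {0}
L1 = {5}  now seen {0,5}
L2 = {1}  now seen {0,1,5}
Reachable = {0,1,5}
trace reaching 1: b·tau

Answer: REACHABLE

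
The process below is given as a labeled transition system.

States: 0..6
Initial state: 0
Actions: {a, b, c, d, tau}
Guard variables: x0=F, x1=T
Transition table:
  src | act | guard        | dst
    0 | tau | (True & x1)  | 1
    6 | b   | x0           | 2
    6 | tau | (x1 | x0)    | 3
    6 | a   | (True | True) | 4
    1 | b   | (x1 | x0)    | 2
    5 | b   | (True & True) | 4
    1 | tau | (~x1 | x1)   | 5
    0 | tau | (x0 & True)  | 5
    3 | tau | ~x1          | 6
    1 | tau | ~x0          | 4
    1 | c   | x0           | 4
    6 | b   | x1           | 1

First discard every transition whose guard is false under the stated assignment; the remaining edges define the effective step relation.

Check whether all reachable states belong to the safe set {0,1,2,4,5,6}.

Inv-set: {0,1,2,4,5,6}
R = {0,1,2,4,5}
  0: safe
  1: safe
  2: safe
  4: safe
  5: safe

Answer: INVARIANT HOLDS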